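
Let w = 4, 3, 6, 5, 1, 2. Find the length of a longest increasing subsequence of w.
2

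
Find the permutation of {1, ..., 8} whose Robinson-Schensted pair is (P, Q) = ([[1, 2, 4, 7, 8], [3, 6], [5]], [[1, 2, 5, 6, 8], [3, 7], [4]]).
Reverse RSK: for i = n, n-1, ..., 1, locate i in Q, remove the corresponding corner cell from P, and reverse-bump its entry up through P; the value ejected from row 1 is w(i).

So w = 1 5 3 2 6 7 4 8.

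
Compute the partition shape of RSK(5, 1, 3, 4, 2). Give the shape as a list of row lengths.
[3, 1, 1]

RSK row insertion gives P = [[1, 2, 4], [3], [5]], which has shape [3, 1, 1].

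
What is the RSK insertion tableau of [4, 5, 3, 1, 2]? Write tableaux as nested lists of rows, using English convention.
Insert 4: appended to row 1. P = [[4]].
Insert 5: appended to row 1. P = [[4, 5]].
Insert 3: 3 bumps 4 from row 1; 4 starts row 2. P = [[3, 5], [4]].
Insert 1: 1 bumps 3 from row 1; 3 bumps 4 from row 2; 4 starts row 3. P = [[1, 5], [3], [4]].
Insert 2: 2 bumps 5 from row 1; 5 appends to row 2. P = [[1, 2], [3, 5], [4]].

So P = [[1, 2], [3, 5], [4]].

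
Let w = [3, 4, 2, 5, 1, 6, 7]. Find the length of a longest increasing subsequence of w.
5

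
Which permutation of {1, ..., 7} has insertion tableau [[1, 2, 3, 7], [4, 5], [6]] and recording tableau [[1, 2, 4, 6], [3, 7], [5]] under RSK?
1 6 4 5 2 7 3

Reverse the RSK construction: for i from n down to 1, find the cell of Q containing i, remove the entry at that cell from P, and reverse-bump it up through P; the value ejected from row 1 is w(i).

Step i=7: Q has 7 at row 2, column 2; remove 5 from row 2 of P and reverse-bump: 5 enters row 1 and ejects 3. So w(7) = 3. P is now [[1, 2, 5, 7], [4], [6]].
Step i=6: Q has 6 at row 1, column 4; remove that cell from P, ejecting 7. So w(6) = 7. P is now [[1, 2, 5], [4], [6]].
Step i=5: Q has 5 at row 3, column 1; remove 6 from row 3 of P and reverse-bump: 6 enters row 2 and ejects 4; 4 enters row 1 and ejects 2. So w(5) = 2. P is now [[1, 4, 5], [6]].
Step i=4: Q has 4 at row 1, column 3; remove that cell from P, ejecting 5. So w(4) = 5. P is now [[1, 4], [6]].
Step i=3: Q has 3 at row 2, column 1; remove 6 from row 2 of P and reverse-bump: 6 enters row 1 and ejects 4. So w(3) = 4. P is now [[1, 6]].
Step i=2: Q has 2 at row 1, column 2; remove that cell from P, ejecting 6. So w(2) = 6. P is now [[1]].
Step i=1: Q has 1 at row 1, column 1; remove that cell from P, ejecting 1. So w(1) = 1. P is now [].

So w = 1 6 4 5 2 7 3.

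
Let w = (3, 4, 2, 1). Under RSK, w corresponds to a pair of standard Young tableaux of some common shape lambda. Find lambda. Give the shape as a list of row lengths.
Row-insert each entry into an empty tableau.

After inserting 3: P = [[3]].
After inserting 4: P = [[3, 4]].
After inserting 2: P = [[2, 4], [3]].
After inserting 1: P = [[1, 4], [2], [3]].

The final insertion tableau P = [[1, 4], [2], [3]] has shape [2, 1, 1].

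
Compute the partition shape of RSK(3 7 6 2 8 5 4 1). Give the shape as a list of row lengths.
Row-insert each entry into an empty tableau.

After inserting 3: P = [[3]].
After inserting 7: P = [[3, 7]].
After inserting 6: P = [[3, 6], [7]].
After inserting 2: P = [[2, 6], [3], [7]].
After inserting 8: P = [[2, 6, 8], [3], [7]].
After inserting 5: P = [[2, 5, 8], [3, 6], [7]].
After inserting 4: P = [[2, 4, 8], [3, 5], [6], [7]].
After inserting 1: P = [[1, 4, 8], [2, 5], [3], [6], [7]].

The final insertion tableau P = [[1, 4, 8], [2, 5], [3], [6], [7]] has shape [3, 2, 1, 1, 1].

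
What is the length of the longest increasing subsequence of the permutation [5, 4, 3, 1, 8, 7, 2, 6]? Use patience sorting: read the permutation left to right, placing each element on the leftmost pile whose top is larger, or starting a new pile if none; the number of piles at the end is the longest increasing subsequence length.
3

5: new pile. tops = [5]
4: onto pile 1 (replacing 5). tops = [4]
3: onto pile 1 (replacing 4). tops = [3]
1: onto pile 1 (replacing 3). tops = [1]
8: new pile. tops = [1, 8]
7: onto pile 2 (replacing 8). tops = [1, 7]
2: onto pile 2 (replacing 7). tops = [1, 2]
6: new pile. tops = [1, 2, 6]

3 piles, so the longest increasing subsequence has length 3.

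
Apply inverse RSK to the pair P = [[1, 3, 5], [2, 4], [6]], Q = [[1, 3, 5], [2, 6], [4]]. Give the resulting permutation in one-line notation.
6 2 4 1 5 3

Reverse RSK: for i = n, n-1, ..., 1, locate i in Q, remove the corresponding corner cell from P, and reverse-bump its entry up through P; the value ejected from row 1 is w(i).

So w = 6 2 4 1 5 3.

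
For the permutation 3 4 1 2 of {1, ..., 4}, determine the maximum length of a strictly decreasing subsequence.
2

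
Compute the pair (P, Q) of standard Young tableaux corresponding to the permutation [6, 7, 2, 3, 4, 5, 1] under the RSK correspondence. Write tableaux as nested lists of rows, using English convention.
Insert each entry of the permutation into P by Schensted row insertion, recording in Q the position of each new cell.

Insert 6: appended to row 1. P = [[6]].
Insert 7: appended to row 1. P = [[6, 7]].
Insert 2: 2 bumps 6 from row 1; 6 starts row 2. P = [[2, 7], [6]].
Insert 3: 3 bumps 7 from row 1; 7 appends to row 2. P = [[2, 3], [6, 7]].
Insert 4: appended to row 1. P = [[2, 3, 4], [6, 7]].
Insert 5: appended to row 1. P = [[2, 3, 4, 5], [6, 7]].
Insert 1: 1 bumps 2 from row 1; 2 bumps 6 from row 2; 6 starts row 3. P = [[1, 3, 4, 5], [2, 7], [6]].

So P = [[1, 3, 4, 5], [2, 7], [6]], Q = [[1, 2, 5, 6], [3, 4], [7]].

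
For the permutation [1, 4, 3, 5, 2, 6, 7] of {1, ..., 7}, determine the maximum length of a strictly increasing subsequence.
5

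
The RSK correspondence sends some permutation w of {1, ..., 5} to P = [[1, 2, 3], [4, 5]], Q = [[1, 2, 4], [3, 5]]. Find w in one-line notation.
1 4 2 5 3

Reverse the RSK construction: for i from n down to 1, find the cell of Q containing i, remove the entry at that cell from P, and reverse-bump it up through P; the value ejected from row 1 is w(i).

Step i=5: Q has 5 at row 2, column 2; remove 5 from row 2 of P and reverse-bump: 5 enters row 1 and ejects 3. So w(5) = 3. P is now [[1, 2, 5], [4]].
Step i=4: Q has 4 at row 1, column 3; remove that cell from P, ejecting 5. So w(4) = 5. P is now [[1, 2], [4]].
Step i=3: Q has 3 at row 2, column 1; remove 4 from row 2 of P and reverse-bump: 4 enters row 1 and ejects 2. So w(3) = 2. P is now [[1, 4]].
Step i=2: Q has 2 at row 1, column 2; remove that cell from P, ejecting 4. So w(2) = 4. P is now [[1]].
Step i=1: Q has 1 at row 1, column 1; remove that cell from P, ejecting 1. So w(1) = 1. P is now [].

So w = 1 4 2 5 3.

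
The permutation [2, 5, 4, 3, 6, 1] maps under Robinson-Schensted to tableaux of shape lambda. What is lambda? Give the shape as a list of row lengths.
[3, 1, 1, 1]

Row-insert each entry into an empty tableau.

After inserting 2: P = [[2]].
After inserting 5: P = [[2, 5]].
After inserting 4: P = [[2, 4], [5]].
After inserting 3: P = [[2, 3], [4], [5]].
After inserting 6: P = [[2, 3, 6], [4], [5]].
After inserting 1: P = [[1, 3, 6], [2], [4], [5]].

The final insertion tableau P = [[1, 3, 6], [2], [4], [5]] has shape [3, 1, 1, 1].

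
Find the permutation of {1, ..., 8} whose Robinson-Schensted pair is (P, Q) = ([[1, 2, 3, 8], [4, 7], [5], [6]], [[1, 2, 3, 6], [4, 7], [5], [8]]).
Reverse the RSK construction: for i from n down to 1, find the cell of Q containing i, remove the entry at that cell from P, and reverse-bump it up through P; the value ejected from row 1 is w(i).

Step i=8: Q has 8 at row 4, column 1; remove 6 from row 4 of P and reverse-bump: 6 enters row 3 and ejects 5; 5 enters row 2 and ejects 4; 4 enters row 1 and ejects 3. So w(8) = 3. P is now [[1, 2, 4, 8], [5, 7], [6]].
Step i=7: Q has 7 at row 2, column 2; remove 7 from row 2 of P and reverse-bump: 7 enters row 1 and ejects 4. So w(7) = 4. P is now [[1, 2, 7, 8], [5], [6]].
Step i=6: Q has 6 at row 1, column 4; remove that cell from P, ejecting 8. So w(6) = 8. P is now [[1, 2, 7], [5], [6]].
Step i=5: Q has 5 at row 3, column 1; remove 6 from row 3 of P and reverse-bump: 6 enters row 2 and ejects 5; 5 enters row 1 and ejects 2. So w(5) = 2. P is now [[1, 5, 7], [6]].
Step i=4: Q has 4 at row 2, column 1; remove 6 from row 2 of P and reverse-bump: 6 enters row 1 and ejects 5. So w(4) = 5. P is now [[1, 6, 7]].
Step i=3: Q has 3 at row 1, column 3; remove that cell from P, ejecting 7. So w(3) = 7. P is now [[1, 6]].
Step i=2: Q has 2 at row 1, column 2; remove that cell from P, ejecting 6. So w(2) = 6. P is now [[1]].
Step i=1: Q has 1 at row 1, column 1; remove that cell from P, ejecting 1. So w(1) = 1. P is now [].

So w = 1 6 7 5 2 8 4 3.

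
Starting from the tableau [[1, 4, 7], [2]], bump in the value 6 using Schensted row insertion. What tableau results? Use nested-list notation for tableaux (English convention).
[[1, 4, 6], [2, 7]]

In row 1, 6 replaces 7 (the leftmost entry greater than 6); 7 is bumped to row 2. 7 is appended to row 2. The new tableau is [[1, 4, 6], [2, 7]].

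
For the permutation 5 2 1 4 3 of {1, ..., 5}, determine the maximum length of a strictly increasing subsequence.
2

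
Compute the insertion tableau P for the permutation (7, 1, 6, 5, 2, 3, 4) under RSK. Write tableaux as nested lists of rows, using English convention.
Insert 7: appended to row 1. P = [[7]].
Insert 1: 1 bumps 7 from row 1; 7 starts row 2. P = [[1], [7]].
Insert 6: appended to row 1. P = [[1, 6], [7]].
Insert 5: 5 bumps 6 from row 1; 6 bumps 7 from row 2; 7 starts row 3. P = [[1, 5], [6], [7]].
Insert 2: 2 bumps 5 from row 1; 5 bumps 6 from row 2; 6 bumps 7 from row 3; 7 starts row 4. P = [[1, 2], [5], [6], [7]].
Insert 3: appended to row 1. P = [[1, 2, 3], [5], [6], [7]].
Insert 4: appended to row 1. P = [[1, 2, 3, 4], [5], [6], [7]].

So P = [[1, 2, 3, 4], [5], [6], [7]].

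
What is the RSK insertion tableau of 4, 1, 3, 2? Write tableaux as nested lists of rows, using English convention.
P = [[1, 2], [3], [4]]

Insert 4: appended to row 1. P = [[4]].
Insert 1: 1 bumps 4 from row 1; 4 starts row 2. P = [[1], [4]].
Insert 3: appended to row 1. P = [[1, 3], [4]].
Insert 2: 2 bumps 3 from row 1; 3 bumps 4 from row 2; 4 starts row 3. P = [[1, 2], [3], [4]].

So P = [[1, 2], [3], [4]].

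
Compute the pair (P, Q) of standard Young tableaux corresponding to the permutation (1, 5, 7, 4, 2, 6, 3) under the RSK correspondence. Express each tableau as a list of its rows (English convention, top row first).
P = [[1, 2, 3], [4, 6], [5, 7]], Q = [[1, 2, 3], [4, 6], [5, 7]]

Insert each entry of the permutation into P by Schensted row insertion, recording in Q the position of each new cell.

After inserting 1: P = [[1]].
After inserting 5: P = [[1, 5]].
After inserting 7: P = [[1, 5, 7]].
After inserting 4: P = [[1, 4, 7], [5]].
After inserting 2: P = [[1, 2, 7], [4], [5]].
After inserting 6: P = [[1, 2, 6], [4, 7], [5]].
After inserting 3: P = [[1, 2, 3], [4, 6], [5, 7]].

So P = [[1, 2, 3], [4, 6], [5, 7]], Q = [[1, 2, 3], [4, 6], [5, 7]].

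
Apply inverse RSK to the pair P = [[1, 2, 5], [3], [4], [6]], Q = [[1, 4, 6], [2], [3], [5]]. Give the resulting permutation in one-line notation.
6 4 1 3 2 5

Reverse the RSK construction: for i from n down to 1, find the cell of Q containing i, remove the entry at that cell from P, and reverse-bump it up through P; the value ejected from row 1 is w(i).

Step i=6: Q has 6 at row 1, column 3; remove that cell from P, ejecting 5. So w(6) = 5. P is now [[1, 2], [3], [4], [6]].
Step i=5: Q has 5 at row 4, column 1; remove 6 from row 4 of P and reverse-bump: 6 enters row 3 and ejects 4; 4 enters row 2 and ejects 3; 3 enters row 1 and ejects 2. So w(5) = 2. P is now [[1, 3], [4], [6]].
Step i=4: Q has 4 at row 1, column 2; remove that cell from P, ejecting 3. So w(4) = 3. P is now [[1], [4], [6]].
Step i=3: Q has 3 at row 3, column 1; remove 6 from row 3 of P and reverse-bump: 6 enters row 2 and ejects 4; 4 enters row 1 and ejects 1. So w(3) = 1. P is now [[4], [6]].
Step i=2: Q has 2 at row 2, column 1; remove 6 from row 2 of P and reverse-bump: 6 enters row 1 and ejects 4. So w(2) = 4. P is now [[6]].
Step i=1: Q has 1 at row 1, column 1; remove that cell from P, ejecting 6. So w(1) = 6. P is now [].

So w = 6 4 1 3 2 5.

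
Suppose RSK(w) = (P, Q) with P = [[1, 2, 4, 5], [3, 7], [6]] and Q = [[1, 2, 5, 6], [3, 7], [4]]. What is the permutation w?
Reverse RSK: for i = n, n-1, ..., 1, locate i in Q, remove the corresponding corner cell from P, and reverse-bump its entry up through P; the value ejected from row 1 is w(i).

So w = 1 6 3 2 4 7 5.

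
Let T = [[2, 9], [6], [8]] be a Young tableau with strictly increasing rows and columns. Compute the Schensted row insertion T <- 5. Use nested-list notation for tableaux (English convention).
[[2, 5], [6, 9], [8]]

In row 1, 5 replaces 9 (the leftmost entry greater than 5); 9 is bumped to row 2. 9 is appended to row 2. The new tableau is [[2, 5], [6, 9], [8]].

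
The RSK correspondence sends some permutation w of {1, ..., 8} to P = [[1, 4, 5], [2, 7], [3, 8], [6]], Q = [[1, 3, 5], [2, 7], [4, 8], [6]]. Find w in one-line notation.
6 3 4 2 8 1 7 5

Reverse the RSK construction: for i from n down to 1, find the cell of Q containing i, remove the entry at that cell from P, and reverse-bump it up through P; the value ejected from row 1 is w(i).

Step i=8: Q has 8 at row 3, column 2; remove 8 from row 3 of P and reverse-bump: 8 enters row 2 and ejects 7; 7 enters row 1 and ejects 5. So w(8) = 5. P is now [[1, 4, 7], [2, 8], [3], [6]].
Step i=7: Q has 7 at row 2, column 2; remove 8 from row 2 of P and reverse-bump: 8 enters row 1 and ejects 7. So w(7) = 7. P is now [[1, 4, 8], [2], [3], [6]].
Step i=6: Q has 6 at row 4, column 1; remove 6 from row 4 of P and reverse-bump: 6 enters row 3 and ejects 3; 3 enters row 2 and ejects 2; 2 enters row 1 and ejects 1. So w(6) = 1. P is now [[2, 4, 8], [3], [6]].
Step i=5: Q has 5 at row 1, column 3; remove that cell from P, ejecting 8. So w(5) = 8. P is now [[2, 4], [3], [6]].
Step i=4: Q has 4 at row 3, column 1; remove 6 from row 3 of P and reverse-bump: 6 enters row 2 and ejects 3; 3 enters row 1 and ejects 2. So w(4) = 2. P is now [[3, 4], [6]].
Step i=3: Q has 3 at row 1, column 2; remove that cell from P, ejecting 4. So w(3) = 4. P is now [[3], [6]].
Step i=2: Q has 2 at row 2, column 1; remove 6 from row 2 of P and reverse-bump: 6 enters row 1 and ejects 3. So w(2) = 3. P is now [[6]].
Step i=1: Q has 1 at row 1, column 1; remove that cell from P, ejecting 6. So w(1) = 6. P is now [].

So w = 6 3 4 2 8 1 7 5.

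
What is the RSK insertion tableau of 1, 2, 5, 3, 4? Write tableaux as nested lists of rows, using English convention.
Insert 1: appended to row 1. P = [[1]].
Insert 2: appended to row 1. P = [[1, 2]].
Insert 5: appended to row 1. P = [[1, 2, 5]].
Insert 3: 3 bumps 5 from row 1; 5 starts row 2. P = [[1, 2, 3], [5]].
Insert 4: appended to row 1. P = [[1, 2, 3, 4], [5]].

So P = [[1, 2, 3, 4], [5]].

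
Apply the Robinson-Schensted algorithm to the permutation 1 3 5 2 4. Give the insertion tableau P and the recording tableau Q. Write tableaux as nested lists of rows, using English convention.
Insert each entry of the permutation into P by Schensted row insertion, recording in Q the position of each new cell.

After inserting 1: P = [[1]].
After inserting 3: P = [[1, 3]].
After inserting 5: P = [[1, 3, 5]].
After inserting 2: P = [[1, 2, 5], [3]].
After inserting 4: P = [[1, 2, 4], [3, 5]].

So P = [[1, 2, 4], [3, 5]], Q = [[1, 2, 3], [4, 5]].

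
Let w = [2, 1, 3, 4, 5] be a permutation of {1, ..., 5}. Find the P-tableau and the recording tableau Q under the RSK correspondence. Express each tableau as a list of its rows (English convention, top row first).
P = [[1, 3, 4, 5], [2]], Q = [[1, 3, 4, 5], [2]]

Insert each entry of the permutation into P by Schensted row insertion, recording in Q the position of each new cell.

Insert 2: appended to row 1. P = [[2]], Q = [[1]].
Insert 1: 1 bumps 2 from row 1; 2 starts row 2. P = [[1], [2]], Q = [[1], [2]].
Insert 3: appended to row 1. P = [[1, 3], [2]], Q = [[1, 3], [2]].
Insert 4: appended to row 1. P = [[1, 3, 4], [2]], Q = [[1, 3, 4], [2]].
Insert 5: appended to row 1. P = [[1, 3, 4, 5], [2]], Q = [[1, 3, 4, 5], [2]].

So P = [[1, 3, 4, 5], [2]], Q = [[1, 3, 4, 5], [2]].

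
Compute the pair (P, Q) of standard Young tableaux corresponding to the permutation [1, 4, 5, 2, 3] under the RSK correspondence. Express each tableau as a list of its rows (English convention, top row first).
Insert each entry of the permutation into P by Schensted row insertion, recording in Q the position of each new cell.

After inserting 1: P = [[1]].
After inserting 4: P = [[1, 4]].
After inserting 5: P = [[1, 4, 5]].
After inserting 2: P = [[1, 2, 5], [4]].
After inserting 3: P = [[1, 2, 3], [4, 5]].

So P = [[1, 2, 3], [4, 5]], Q = [[1, 2, 3], [4, 5]].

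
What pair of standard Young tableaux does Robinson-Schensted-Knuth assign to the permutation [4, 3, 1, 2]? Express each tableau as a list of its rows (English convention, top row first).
P = [[1, 2], [3], [4]], Q = [[1, 4], [2], [3]]

Insert each entry of the permutation into P by Schensted row insertion, recording in Q the position of each new cell.

Insert 4: appended to row 1. P = [[4]], Q = [[1]].
Insert 3: 3 bumps 4 from row 1; 4 starts row 2. P = [[3], [4]], Q = [[1], [2]].
Insert 1: 1 bumps 3 from row 1; 3 bumps 4 from row 2; 4 starts row 3. P = [[1], [3], [4]], Q = [[1], [2], [3]].
Insert 2: appended to row 1. P = [[1, 2], [3], [4]], Q = [[1, 4], [2], [3]].

So P = [[1, 2], [3], [4]], Q = [[1, 4], [2], [3]].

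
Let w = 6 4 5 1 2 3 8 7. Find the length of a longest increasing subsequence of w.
4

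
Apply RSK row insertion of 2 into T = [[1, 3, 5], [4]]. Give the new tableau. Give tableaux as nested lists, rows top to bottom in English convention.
In row 1, 2 replaces 3 (the leftmost entry greater than 2); 3 is bumped to row 2. In row 2, 3 replaces 4 (the leftmost entry greater than 3); 4 is bumped to row 3. 4 starts a new row 3. The new tableau is [[1, 2, 5], [3], [4]].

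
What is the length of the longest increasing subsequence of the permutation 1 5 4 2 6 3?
3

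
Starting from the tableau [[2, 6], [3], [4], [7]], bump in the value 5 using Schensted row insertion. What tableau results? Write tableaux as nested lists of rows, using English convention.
In row 1, 5 replaces 6 (the leftmost entry greater than 5); 6 is bumped to row 2. 6 is appended to row 2. The new tableau is [[2, 5], [3, 6], [4], [7]].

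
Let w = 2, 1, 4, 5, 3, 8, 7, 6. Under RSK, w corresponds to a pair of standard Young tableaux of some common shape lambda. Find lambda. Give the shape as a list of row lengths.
Row-insert each entry into an empty tableau.

After inserting 2: P = [[2]].
After inserting 1: P = [[1], [2]].
After inserting 4: P = [[1, 4], [2]].
After inserting 5: P = [[1, 4, 5], [2]].
After inserting 3: P = [[1, 3, 5], [2, 4]].
After inserting 8: P = [[1, 3, 5, 8], [2, 4]].
After inserting 7: P = [[1, 3, 5, 7], [2, 4, 8]].
After inserting 6: P = [[1, 3, 5, 6], [2, 4, 7], [8]].

The final insertion tableau P = [[1, 3, 5, 6], [2, 4, 7], [8]] has shape [4, 3, 1].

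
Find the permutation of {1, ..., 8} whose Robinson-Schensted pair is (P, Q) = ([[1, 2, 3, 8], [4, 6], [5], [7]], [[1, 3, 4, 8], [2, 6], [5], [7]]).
Reverse the RSK construction: for i from n down to 1, find the cell of Q containing i, remove the entry at that cell from P, and reverse-bump it up through P; the value ejected from row 1 is w(i).

Step i=8: Q has 8 at row 1, column 4; remove that cell from P, ejecting 8. So w(8) = 8. P is now [[1, 2, 3], [4, 6], [5], [7]].
Step i=7: Q has 7 at row 4, column 1; remove 7 from row 4 of P and reverse-bump: 7 enters row 3 and ejects 5; 5 enters row 2 and ejects 4; 4 enters row 1 and ejects 3. So w(7) = 3. P is now [[1, 2, 4], [5, 6], [7]].
Step i=6: Q has 6 at row 2, column 2; remove 6 from row 2 of P and reverse-bump: 6 enters row 1 and ejects 4. So w(6) = 4. P is now [[1, 2, 6], [5], [7]].
Step i=5: Q has 5 at row 3, column 1; remove 7 from row 3 of P and reverse-bump: 7 enters row 2 and ejects 5; 5 enters row 1 and ejects 2. So w(5) = 2. P is now [[1, 5, 6], [7]].
Step i=4: Q has 4 at row 1, column 3; remove that cell from P, ejecting 6. So w(4) = 6. P is now [[1, 5], [7]].
Step i=3: Q has 3 at row 1, column 2; remove that cell from P, ejecting 5. So w(3) = 5. P is now [[1], [7]].
Step i=2: Q has 2 at row 2, column 1; remove 7 from row 2 of P and reverse-bump: 7 enters row 1 and ejects 1. So w(2) = 1. P is now [[7]].
Step i=1: Q has 1 at row 1, column 1; remove that cell from P, ejecting 7. So w(1) = 7. P is now [].

So w = 7 1 5 6 2 4 3 8.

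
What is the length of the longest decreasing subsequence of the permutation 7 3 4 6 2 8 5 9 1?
4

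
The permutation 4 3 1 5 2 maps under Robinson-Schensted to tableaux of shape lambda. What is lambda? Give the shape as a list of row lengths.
[2, 2, 1]

RSK row insertion gives P = [[1, 2], [3, 5], [4]], which has shape [2, 2, 1].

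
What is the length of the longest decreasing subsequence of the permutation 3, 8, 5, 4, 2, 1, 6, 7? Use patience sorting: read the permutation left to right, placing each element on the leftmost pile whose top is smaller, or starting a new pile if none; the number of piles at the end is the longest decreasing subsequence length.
5

3: new pile. tops = [3]
8: onto pile 1 (replacing 3). tops = [8]
5: new pile. tops = [8, 5]
4: new pile. tops = [8, 5, 4]
2: new pile. tops = [8, 5, 4, 2]
1: new pile. tops = [8, 5, 4, 2, 1]
6: onto pile 2 (replacing 5). tops = [8, 6, 4, 2, 1]
7: onto pile 2 (replacing 6). tops = [8, 7, 4, 2, 1]

5 piles, so the longest decreasing subsequence has length 5.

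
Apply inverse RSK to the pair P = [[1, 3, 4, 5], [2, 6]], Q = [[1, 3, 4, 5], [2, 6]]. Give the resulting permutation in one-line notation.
2 1 3 4 6 5

Reverse the RSK construction: for i from n down to 1, find the cell of Q containing i, remove the entry at that cell from P, and reverse-bump it up through P; the value ejected from row 1 is w(i).

Step i=6: Q has 6 at row 2, column 2; remove 6 from row 2 of P and reverse-bump: 6 enters row 1 and ejects 5. So w(6) = 5. P is now [[1, 3, 4, 6], [2]].
Step i=5: Q has 5 at row 1, column 4; remove that cell from P, ejecting 6. So w(5) = 6. P is now [[1, 3, 4], [2]].
Step i=4: Q has 4 at row 1, column 3; remove that cell from P, ejecting 4. So w(4) = 4. P is now [[1, 3], [2]].
Step i=3: Q has 3 at row 1, column 2; remove that cell from P, ejecting 3. So w(3) = 3. P is now [[1], [2]].
Step i=2: Q has 2 at row 2, column 1; remove 2 from row 2 of P and reverse-bump: 2 enters row 1 and ejects 1. So w(2) = 1. P is now [[2]].
Step i=1: Q has 1 at row 1, column 1; remove that cell from P, ejecting 2. So w(1) = 2. P is now [].

So w = 2 1 3 4 6 5.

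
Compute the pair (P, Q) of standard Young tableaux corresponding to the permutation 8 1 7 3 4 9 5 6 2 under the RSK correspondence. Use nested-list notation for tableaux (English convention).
P = [[1, 2, 4, 5, 6], [3, 9], [7], [8]], Q = [[1, 3, 5, 6, 8], [2, 7], [4], [9]]

Insert each entry of the permutation into P by Schensted row insertion, recording in Q the position of each new cell.

Insert 8: appended to row 1. P = [[8]].
Insert 1: 1 bumps 8 from row 1; 8 starts row 2. P = [[1], [8]].
Insert 7: appended to row 1. P = [[1, 7], [8]].
Insert 3: 3 bumps 7 from row 1; 7 bumps 8 from row 2; 8 starts row 3. P = [[1, 3], [7], [8]].
Insert 4: appended to row 1. P = [[1, 3, 4], [7], [8]].
Insert 9: appended to row 1. P = [[1, 3, 4, 9], [7], [8]].
Insert 5: 5 bumps 9 from row 1; 9 appends to row 2. P = [[1, 3, 4, 5], [7, 9], [8]].
Insert 6: appended to row 1. P = [[1, 3, 4, 5, 6], [7, 9], [8]].
Insert 2: 2 bumps 3 from row 1; 3 bumps 7 from row 2; 7 bumps 8 from row 3; 8 starts row 4. P = [[1, 2, 4, 5, 6], [3, 9], [7], [8]].

So P = [[1, 2, 4, 5, 6], [3, 9], [7], [8]], Q = [[1, 3, 5, 6, 8], [2, 7], [4], [9]].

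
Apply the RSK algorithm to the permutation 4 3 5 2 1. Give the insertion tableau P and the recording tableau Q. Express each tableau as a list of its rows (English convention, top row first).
P = [[1, 5], [2], [3], [4]], Q = [[1, 3], [2], [4], [5]]

Insert each entry of the permutation into P by Schensted row insertion, recording in Q the position of each new cell.

Insert 4: appended to row 1. P = [[4]].
Insert 3: 3 bumps 4 from row 1; 4 starts row 2. P = [[3], [4]].
Insert 5: appended to row 1. P = [[3, 5], [4]].
Insert 2: 2 bumps 3 from row 1; 3 bumps 4 from row 2; 4 starts row 3. P = [[2, 5], [3], [4]].
Insert 1: 1 bumps 2 from row 1; 2 bumps 3 from row 2; 3 bumps 4 from row 3; 4 starts row 4. P = [[1, 5], [2], [3], [4]].

So P = [[1, 5], [2], [3], [4]], Q = [[1, 3], [2], [4], [5]].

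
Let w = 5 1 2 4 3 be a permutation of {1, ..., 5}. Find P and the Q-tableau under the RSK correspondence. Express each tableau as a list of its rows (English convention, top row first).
P = [[1, 2, 3], [4], [5]], Q = [[1, 3, 4], [2], [5]]

Insert each entry of the permutation into P by Schensted row insertion, recording in Q the position of each new cell.

Insert 5: appended to row 1. P = [[5]], Q = [[1]].
Insert 1: 1 bumps 5 from row 1; 5 starts row 2. P = [[1], [5]], Q = [[1], [2]].
Insert 2: appended to row 1. P = [[1, 2], [5]], Q = [[1, 3], [2]].
Insert 4: appended to row 1. P = [[1, 2, 4], [5]], Q = [[1, 3, 4], [2]].
Insert 3: 3 bumps 4 from row 1; 4 bumps 5 from row 2; 5 starts row 3. P = [[1, 2, 3], [4], [5]], Q = [[1, 3, 4], [2], [5]].

So P = [[1, 2, 3], [4], [5]], Q = [[1, 3, 4], [2], [5]].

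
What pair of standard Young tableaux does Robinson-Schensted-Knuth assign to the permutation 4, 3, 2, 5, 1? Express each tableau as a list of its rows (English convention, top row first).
Insert each entry of the permutation into P by Schensted row insertion, recording in Q the position of each new cell.

Insert 4: appended to row 1. P = [[4]].
Insert 3: 3 bumps 4 from row 1; 4 starts row 2. P = [[3], [4]].
Insert 2: 2 bumps 3 from row 1; 3 bumps 4 from row 2; 4 starts row 3. P = [[2], [3], [4]].
Insert 5: appended to row 1. P = [[2, 5], [3], [4]].
Insert 1: 1 bumps 2 from row 1; 2 bumps 3 from row 2; 3 bumps 4 from row 3; 4 starts row 4. P = [[1, 5], [2], [3], [4]].

So P = [[1, 5], [2], [3], [4]], Q = [[1, 4], [2], [3], [5]].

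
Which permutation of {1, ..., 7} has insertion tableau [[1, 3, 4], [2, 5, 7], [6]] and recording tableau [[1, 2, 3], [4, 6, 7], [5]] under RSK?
2 6 7 5 1 3 4

Reverse the RSK construction: for i from n down to 1, find the cell of Q containing i, remove the entry at that cell from P, and reverse-bump it up through P; the value ejected from row 1 is w(i).

Step i=7: Q has 7 at row 2, column 3; remove 7 from row 2 of P and reverse-bump: 7 enters row 1 and ejects 4. So w(7) = 4. P is now [[1, 3, 7], [2, 5], [6]].
Step i=6: Q has 6 at row 2, column 2; remove 5 from row 2 of P and reverse-bump: 5 enters row 1 and ejects 3. So w(6) = 3. P is now [[1, 5, 7], [2], [6]].
Step i=5: Q has 5 at row 3, column 1; remove 6 from row 3 of P and reverse-bump: 6 enters row 2 and ejects 2; 2 enters row 1 and ejects 1. So w(5) = 1. P is now [[2, 5, 7], [6]].
Step i=4: Q has 4 at row 2, column 1; remove 6 from row 2 of P and reverse-bump: 6 enters row 1 and ejects 5. So w(4) = 5. P is now [[2, 6, 7]].
Step i=3: Q has 3 at row 1, column 3; remove that cell from P, ejecting 7. So w(3) = 7. P is now [[2, 6]].
Step i=2: Q has 2 at row 1, column 2; remove that cell from P, ejecting 6. So w(2) = 6. P is now [[2]].
Step i=1: Q has 1 at row 1, column 1; remove that cell from P, ejecting 2. So w(1) = 2. P is now [].

So w = 2 6 7 5 1 3 4.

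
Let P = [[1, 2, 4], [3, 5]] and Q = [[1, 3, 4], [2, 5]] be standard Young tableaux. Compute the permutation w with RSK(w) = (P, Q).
Reverse the RSK construction: for i from n down to 1, find the cell of Q containing i, remove the entry at that cell from P, and reverse-bump it up through P; the value ejected from row 1 is w(i).

Step i=5: Q has 5 at row 2, column 2; remove 5 from row 2 of P and reverse-bump: 5 enters row 1 and ejects 4. So w(5) = 4. P is now [[1, 2, 5], [3]].
Step i=4: Q has 4 at row 1, column 3; remove that cell from P, ejecting 5. So w(4) = 5. P is now [[1, 2], [3]].
Step i=3: Q has 3 at row 1, column 2; remove that cell from P, ejecting 2. So w(3) = 2. P is now [[1], [3]].
Step i=2: Q has 2 at row 2, column 1; remove 3 from row 2 of P and reverse-bump: 3 enters row 1 and ejects 1. So w(2) = 1. P is now [[3]].
Step i=1: Q has 1 at row 1, column 1; remove that cell from P, ejecting 3. So w(1) = 3. P is now [].

So w = 3 1 2 5 4.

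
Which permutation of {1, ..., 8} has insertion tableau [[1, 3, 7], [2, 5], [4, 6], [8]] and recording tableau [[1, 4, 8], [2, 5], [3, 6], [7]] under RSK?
4 2 1 8 6 5 3 7

Reverse the RSK construction: for i from n down to 1, find the cell of Q containing i, remove the entry at that cell from P, and reverse-bump it up through P; the value ejected from row 1 is w(i).

Step i=8: Q has 8 at row 1, column 3; remove that cell from P, ejecting 7. So w(8) = 7. P is now [[1, 3], [2, 5], [4, 6], [8]].
Step i=7: Q has 7 at row 4, column 1; remove 8 from row 4 of P and reverse-bump: 8 enters row 3 and ejects 6; 6 enters row 2 and ejects 5; 5 enters row 1 and ejects 3. So w(7) = 3. P is now [[1, 5], [2, 6], [4, 8]].
Step i=6: Q has 6 at row 3, column 2; remove 8 from row 3 of P and reverse-bump: 8 enters row 2 and ejects 6; 6 enters row 1 and ejects 5. So w(6) = 5. P is now [[1, 6], [2, 8], [4]].
Step i=5: Q has 5 at row 2, column 2; remove 8 from row 2 of P and reverse-bump: 8 enters row 1 and ejects 6. So w(5) = 6. P is now [[1, 8], [2], [4]].
Step i=4: Q has 4 at row 1, column 2; remove that cell from P, ejecting 8. So w(4) = 8. P is now [[1], [2], [4]].
Step i=3: Q has 3 at row 3, column 1; remove 4 from row 3 of P and reverse-bump: 4 enters row 2 and ejects 2; 2 enters row 1 and ejects 1. So w(3) = 1. P is now [[2], [4]].
Step i=2: Q has 2 at row 2, column 1; remove 4 from row 2 of P and reverse-bump: 4 enters row 1 and ejects 2. So w(2) = 2. P is now [[4]].
Step i=1: Q has 1 at row 1, column 1; remove that cell from P, ejecting 4. So w(1) = 4. P is now [].

So w = 4 2 1 8 6 5 3 7.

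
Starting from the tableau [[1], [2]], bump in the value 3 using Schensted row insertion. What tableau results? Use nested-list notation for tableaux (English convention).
3 is larger than every entry of row 1, so it is appended to row 1. The new tableau is [[1, 3], [2]].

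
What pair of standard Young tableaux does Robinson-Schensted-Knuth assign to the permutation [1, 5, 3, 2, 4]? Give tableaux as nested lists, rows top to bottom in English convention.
Insert each entry of the permutation into P by Schensted row insertion, recording in Q the position of each new cell.

After inserting 1: P = [[1]].
After inserting 5: P = [[1, 5]].
After inserting 3: P = [[1, 3], [5]].
After inserting 2: P = [[1, 2], [3], [5]].
After inserting 4: P = [[1, 2, 4], [3], [5]].

So P = [[1, 2, 4], [3], [5]], Q = [[1, 2, 5], [3], [4]].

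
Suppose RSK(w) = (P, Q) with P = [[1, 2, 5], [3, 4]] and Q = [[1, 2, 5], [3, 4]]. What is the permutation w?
Reverse RSK: for i = n, n-1, ..., 1, locate i in Q, remove the corresponding corner cell from P, and reverse-bump its entry up through P; the value ejected from row 1 is w(i).

So w = 3 4 1 2 5.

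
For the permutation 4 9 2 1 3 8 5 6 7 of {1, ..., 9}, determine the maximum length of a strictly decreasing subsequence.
3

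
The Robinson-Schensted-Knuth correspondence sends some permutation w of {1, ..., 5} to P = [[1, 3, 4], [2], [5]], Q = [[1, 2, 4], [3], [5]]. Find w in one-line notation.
2 5 3 4 1

Reverse the RSK construction: for i from n down to 1, find the cell of Q containing i, remove the entry at that cell from P, and reverse-bump it up through P; the value ejected from row 1 is w(i).

Step i=5: Q has 5 at row 3, column 1; remove 5 from row 3 of P and reverse-bump: 5 enters row 2 and ejects 2; 2 enters row 1 and ejects 1. So w(5) = 1. P is now [[2, 3, 4], [5]].
Step i=4: Q has 4 at row 1, column 3; remove that cell from P, ejecting 4. So w(4) = 4. P is now [[2, 3], [5]].
Step i=3: Q has 3 at row 2, column 1; remove 5 from row 2 of P and reverse-bump: 5 enters row 1 and ejects 3. So w(3) = 3. P is now [[2, 5]].
Step i=2: Q has 2 at row 1, column 2; remove that cell from P, ejecting 5. So w(2) = 5. P is now [[2]].
Step i=1: Q has 1 at row 1, column 1; remove that cell from P, ejecting 2. So w(1) = 2. P is now [].

So w = 2 5 3 4 1.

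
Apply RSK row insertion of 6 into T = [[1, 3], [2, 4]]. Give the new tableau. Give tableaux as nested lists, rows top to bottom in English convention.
6 is larger than every entry of row 1, so it is appended to row 1. The new tableau is [[1, 3, 6], [2, 4]].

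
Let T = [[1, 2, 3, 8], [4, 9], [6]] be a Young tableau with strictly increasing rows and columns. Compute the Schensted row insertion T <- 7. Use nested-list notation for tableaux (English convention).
In row 1, 7 replaces 8 (the leftmost entry greater than 7); 8 is bumped to row 2. In row 2, 8 replaces 9 (the leftmost entry greater than 8); 9 is bumped to row 3. 9 is appended to row 3. The new tableau is [[1, 2, 3, 7], [4, 8], [6, 9]].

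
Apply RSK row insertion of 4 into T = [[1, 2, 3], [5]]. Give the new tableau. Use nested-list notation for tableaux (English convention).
[[1, 2, 3, 4], [5]]

4 is larger than every entry of row 1, so it is appended to row 1. The new tableau is [[1, 2, 3, 4], [5]].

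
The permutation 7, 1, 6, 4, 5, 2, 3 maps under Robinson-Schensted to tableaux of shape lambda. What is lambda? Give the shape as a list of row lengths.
Row-insert each entry into an empty tableau.

After inserting 7: P = [[7]].
After inserting 1: P = [[1], [7]].
After inserting 6: P = [[1, 6], [7]].
After inserting 4: P = [[1, 4], [6], [7]].
After inserting 5: P = [[1, 4, 5], [6], [7]].
After inserting 2: P = [[1, 2, 5], [4], [6], [7]].
After inserting 3: P = [[1, 2, 3], [4, 5], [6], [7]].

The final insertion tableau P = [[1, 2, 3], [4, 5], [6], [7]] has shape [3, 2, 1, 1].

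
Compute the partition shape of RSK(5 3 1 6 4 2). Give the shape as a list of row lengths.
[2, 2, 2]

Row-insert each entry into an empty tableau.

After inserting 5: P = [[5]].
After inserting 3: P = [[3], [5]].
After inserting 1: P = [[1], [3], [5]].
After inserting 6: P = [[1, 6], [3], [5]].
After inserting 4: P = [[1, 4], [3, 6], [5]].
After inserting 2: P = [[1, 2], [3, 4], [5, 6]].

The final insertion tableau P = [[1, 2], [3, 4], [5, 6]] has shape [2, 2, 2].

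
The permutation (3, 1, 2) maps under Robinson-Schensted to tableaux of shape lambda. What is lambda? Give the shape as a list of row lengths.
Row-insert each entry into an empty tableau.

After inserting 3: P = [[3]].
After inserting 1: P = [[1], [3]].
After inserting 2: P = [[1, 2], [3]].

The final insertion tableau P = [[1, 2], [3]] has shape [2, 1].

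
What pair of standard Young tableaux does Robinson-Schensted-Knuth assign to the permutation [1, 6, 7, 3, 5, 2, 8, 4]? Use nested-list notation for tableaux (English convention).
Insert each entry of the permutation into P by Schensted row insertion, recording in Q the position of each new cell.

Insert 1: appended to row 1. P = [[1]].
Insert 6: appended to row 1. P = [[1, 6]].
Insert 7: appended to row 1. P = [[1, 6, 7]].
Insert 3: 3 bumps 6 from row 1; 6 starts row 2. P = [[1, 3, 7], [6]].
Insert 5: 5 bumps 7 from row 1; 7 appends to row 2. P = [[1, 3, 5], [6, 7]].
Insert 2: 2 bumps 3 from row 1; 3 bumps 6 from row 2; 6 starts row 3. P = [[1, 2, 5], [3, 7], [6]].
Insert 8: appended to row 1. P = [[1, 2, 5, 8], [3, 7], [6]].
Insert 4: 4 bumps 5 from row 1; 5 bumps 7 from row 2; 7 appends to row 3. P = [[1, 2, 4, 8], [3, 5], [6, 7]].

So P = [[1, 2, 4, 8], [3, 5], [6, 7]], Q = [[1, 2, 3, 7], [4, 5], [6, 8]].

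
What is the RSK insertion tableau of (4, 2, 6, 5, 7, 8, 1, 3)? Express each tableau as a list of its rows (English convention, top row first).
Insert 4: appended to row 1. P = [[4]].
Insert 2: 2 bumps 4 from row 1; 4 starts row 2. P = [[2], [4]].
Insert 6: appended to row 1. P = [[2, 6], [4]].
Insert 5: 5 bumps 6 from row 1; 6 appends to row 2. P = [[2, 5], [4, 6]].
Insert 7: appended to row 1. P = [[2, 5, 7], [4, 6]].
Insert 8: appended to row 1. P = [[2, 5, 7, 8], [4, 6]].
Insert 1: 1 bumps 2 from row 1; 2 bumps 4 from row 2; 4 starts row 3. P = [[1, 5, 7, 8], [2, 6], [4]].
Insert 3: 3 bumps 5 from row 1; 5 bumps 6 from row 2; 6 appends to row 3. P = [[1, 3, 7, 8], [2, 5], [4, 6]].

So P = [[1, 3, 7, 8], [2, 5], [4, 6]].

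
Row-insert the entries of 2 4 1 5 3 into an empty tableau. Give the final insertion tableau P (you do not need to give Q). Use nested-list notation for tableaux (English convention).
Insert 2: appended to row 1. P = [[2]].
Insert 4: appended to row 1. P = [[2, 4]].
Insert 1: 1 bumps 2 from row 1; 2 starts row 2. P = [[1, 4], [2]].
Insert 5: appended to row 1. P = [[1, 4, 5], [2]].
Insert 3: 3 bumps 4 from row 1; 4 appends to row 2. P = [[1, 3, 5], [2, 4]].

So P = [[1, 3, 5], [2, 4]].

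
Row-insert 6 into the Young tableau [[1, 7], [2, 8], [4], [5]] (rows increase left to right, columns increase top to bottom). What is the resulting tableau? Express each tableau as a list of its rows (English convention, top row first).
In row 1, 6 replaces 7 (the leftmost entry greater than 6); 7 is bumped to row 2. In row 2, 7 replaces 8 (the leftmost entry greater than 7); 8 is bumped to row 3. 8 is appended to row 3. The new tableau is [[1, 6], [2, 7], [4, 8], [5]].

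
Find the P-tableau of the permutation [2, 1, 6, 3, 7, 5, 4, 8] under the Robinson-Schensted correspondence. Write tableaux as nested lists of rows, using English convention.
P = [[1, 3, 4, 8], [2, 5, 7], [6]]

Insert 2: appended to row 1. P = [[2]].
Insert 1: 1 bumps 2 from row 1; 2 starts row 2. P = [[1], [2]].
Insert 6: appended to row 1. P = [[1, 6], [2]].
Insert 3: 3 bumps 6 from row 1; 6 appends to row 2. P = [[1, 3], [2, 6]].
Insert 7: appended to row 1. P = [[1, 3, 7], [2, 6]].
Insert 5: 5 bumps 7 from row 1; 7 appends to row 2. P = [[1, 3, 5], [2, 6, 7]].
Insert 4: 4 bumps 5 from row 1; 5 bumps 6 from row 2; 6 starts row 3. P = [[1, 3, 4], [2, 5, 7], [6]].
Insert 8: appended to row 1. P = [[1, 3, 4, 8], [2, 5, 7], [6]].

So P = [[1, 3, 4, 8], [2, 5, 7], [6]].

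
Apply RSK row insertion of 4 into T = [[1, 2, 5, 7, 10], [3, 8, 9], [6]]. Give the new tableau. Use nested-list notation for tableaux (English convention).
In row 1, 4 replaces 5 (the leftmost entry greater than 4); 5 is bumped to row 2. In row 2, 5 replaces 8 (the leftmost entry greater than 5); 8 is bumped to row 3. 8 is appended to row 3. The new tableau is [[1, 2, 4, 7, 10], [3, 5, 9], [6, 8]].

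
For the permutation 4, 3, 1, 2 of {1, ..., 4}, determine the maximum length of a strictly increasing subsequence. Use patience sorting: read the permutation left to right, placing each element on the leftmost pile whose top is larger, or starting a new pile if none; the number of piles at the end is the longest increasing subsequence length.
4: new pile. tops = [4]
3: onto pile 1 (replacing 4). tops = [3]
1: onto pile 1 (replacing 3). tops = [1]
2: new pile. tops = [1, 2]

2 piles, so the longest increasing subsequence has length 2.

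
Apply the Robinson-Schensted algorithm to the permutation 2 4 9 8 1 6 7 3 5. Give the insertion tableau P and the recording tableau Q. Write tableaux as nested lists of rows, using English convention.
P = [[1, 3, 5, 7], [2, 4, 6], [8], [9]], Q = [[1, 2, 3, 7], [4, 6, 9], [5], [8]]

Insert each entry of the permutation into P by Schensted row insertion, recording in Q the position of each new cell.

Insert 2: appended to row 1. P = [[2]], Q = [[1]].
Insert 4: appended to row 1. P = [[2, 4]], Q = [[1, 2]].
Insert 9: appended to row 1. P = [[2, 4, 9]], Q = [[1, 2, 3]].
Insert 8: 8 bumps 9 from row 1; 9 starts row 2. P = [[2, 4, 8], [9]], Q = [[1, 2, 3], [4]].
Insert 1: 1 bumps 2 from row 1; 2 bumps 9 from row 2; 9 starts row 3. P = [[1, 4, 8], [2], [9]], Q = [[1, 2, 3], [4], [5]].
Insert 6: 6 bumps 8 from row 1; 8 appends to row 2. P = [[1, 4, 6], [2, 8], [9]], Q = [[1, 2, 3], [4, 6], [5]].
Insert 7: appended to row 1. P = [[1, 4, 6, 7], [2, 8], [9]], Q = [[1, 2, 3, 7], [4, 6], [5]].
Insert 3: 3 bumps 4 from row 1; 4 bumps 8 from row 2; 8 bumps 9 from row 3; 9 starts row 4. P = [[1, 3, 6, 7], [2, 4], [8], [9]], Q = [[1, 2, 3, 7], [4, 6], [5], [8]].
Insert 5: 5 bumps 6 from row 1; 6 appends to row 2. P = [[1, 3, 5, 7], [2, 4, 6], [8], [9]], Q = [[1, 2, 3, 7], [4, 6, 9], [5], [8]].

So P = [[1, 3, 5, 7], [2, 4, 6], [8], [9]], Q = [[1, 2, 3, 7], [4, 6, 9], [5], [8]].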